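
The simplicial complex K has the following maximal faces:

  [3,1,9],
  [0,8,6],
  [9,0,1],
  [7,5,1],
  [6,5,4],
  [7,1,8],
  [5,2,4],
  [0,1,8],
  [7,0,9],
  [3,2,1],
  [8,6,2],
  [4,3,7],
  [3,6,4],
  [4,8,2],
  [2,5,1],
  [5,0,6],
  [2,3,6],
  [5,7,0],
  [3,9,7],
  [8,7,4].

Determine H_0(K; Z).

H_0 ≅ Z.

K has 10 vertices, 30 edges, 20 triangles.
rank ∂_0 = 0, rank ∂_1 = 9 ⇒ b_0 = 10 − 0 − 9 = 1; all invariant factors of ∂_1 are 1 so no torsion. So H_0 = Z.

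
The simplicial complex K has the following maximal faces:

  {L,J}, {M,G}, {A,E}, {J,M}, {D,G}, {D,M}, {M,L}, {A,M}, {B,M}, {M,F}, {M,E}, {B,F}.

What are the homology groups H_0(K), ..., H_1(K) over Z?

We work with the vertex ordering A < B < D < E < F < G < J < L < M. The simplices of K, each written with vertices in increasing order, are:

  0-simplices (9): A, B, D, E, F, G, J, L, M
  1-simplices (12): AE, AM, BF, BM, DG, DM, EM, FM, GM, JL, JM, LM

giving chain groups C_0 ≅ Z^9, C_1 ≅ Z^12.

Boundary ∂_1: C_1 → C_0 is given by ∂[p,q] = [q] − [p].
As a 9×12 matrix over Z this has rank 8, with invariant factors (1,1,1,1,1,1,1,1).

Reading off H_k = ker ∂_k / im ∂_{k+1}:

  H_0: rank C_0 − rank ∂_1 = 9 − 8 = 1, and the invariant factors of ∂_1 are all 1, so H_0 = Z.
  H_1: rank ker ∂_1 − rank ∂_2 = (12 − 8) − 0 = 4, and there is no ∂_2, so H_1 = Z^4.

(K is a triangulation of a wedge of 4 circles.)

H_0 ≅ Z,  H_1 ≅ Z^4.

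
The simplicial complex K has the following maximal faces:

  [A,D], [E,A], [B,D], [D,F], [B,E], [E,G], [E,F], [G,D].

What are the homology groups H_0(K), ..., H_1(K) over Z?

We work with the vertex ordering A < B < D < E < F < G. The simplices of K, each written with vertices in increasing order, are:

  0-simplices (6): A, B, D, E, F, G
  1-simplices (8): AD, AE, BD, BE, DF, DG, EF, EG

so the chain groups are C_0 ≅ Z^6, C_1 ≅ Z^8.

The boundary map ∂_1: C_1 → C_0 sends each edge [p,q] (with p < q) to q − p.
The 6×8 boundary matrix has rank 5 and Smith normal form diag(1,1,1,1,1).

Computing H_k = (kernel of ∂_k) / (image of ∂_{k+1}):

  H_0: rank C_0 − rank ∂_1 = 6 − 5 = 1, and the invariant factors of ∂_1 are all 1, so H_0 ≅ Z.
  H_1: rank ker ∂_1 − rank ∂_2 = (8 − 5) − 0 = 3, and there is no ∂_2, so H_1 ≅ Z^3.

H_0 = Z,  H_1 = Z^3.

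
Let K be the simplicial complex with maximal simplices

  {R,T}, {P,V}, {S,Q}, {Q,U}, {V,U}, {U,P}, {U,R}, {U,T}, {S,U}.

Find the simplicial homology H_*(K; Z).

We work with the vertex ordering P < Q < R < S < T < U < V. The simplices of K, each written with vertices in increasing order, are:

  0-simplices (7): P, Q, R, S, T, U, V
  1-simplices (9): PU, PV, QS, QU, RT, RU, SU, TU, UV

giving chain groups C_0 ≅ Z^7, C_1 ≅ Z^9.

Boundary ∂_1: C_1 → C_0 is given by ∂[p,q] = [q] − [p]. For instance
  ∂PV = V − P.
As a 7×9 matrix over Z this has rank 6, with invariant factors (1,1,1,1,1,1).

Now H_k = ker ∂_k / im ∂_{k+1}, so:

  H_0: rank C_0 − rank ∂_1 = 7 − 6 = 1, and the invariant factors of ∂_1 are all 1, so H_0 = Z.
  H_1: rank ker ∂_1 − rank ∂_2 = (9 − 6) − 0 = 3, and there is no ∂_2, so H_1 = Z^3.

H_0 ≅ Z,  H_1 ≅ Z^3.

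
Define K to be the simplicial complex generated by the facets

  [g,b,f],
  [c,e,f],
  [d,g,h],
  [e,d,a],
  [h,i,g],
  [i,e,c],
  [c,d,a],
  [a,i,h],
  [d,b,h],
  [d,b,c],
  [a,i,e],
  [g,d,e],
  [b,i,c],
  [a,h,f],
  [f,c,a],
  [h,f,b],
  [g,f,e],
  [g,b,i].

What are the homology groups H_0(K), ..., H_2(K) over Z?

Take the total order a < b < c < d < e < f < g < h < i on the vertex set. Then K (dimension 2) consists of the simplices:

  0-simplices (9): a, b, c, d, e, f, g, h, i
  1-simplices (27): ac, ad, ae, af, ah, ai, bc, bd, bf, bg, bh, bi, cd, ce, cf, ci, de, dg, dh, ef, eg, ei, fg, fh, gh, gi, hi
  2-simplices (18): acd, acf, ade, aei, afh, ahi, bcd, bci, bdh, bfg, bfh, bgi, cef, cei, deg, dgh, efg, ghi

giving chain groups C_0 ≅ Z^9, C_1 ≅ Z^27, C_2 ≅ Z^18.

Boundary ∂_1: C_1 → C_0 sends each edge [p,q] (with p < q) to q − p.
This gives a 9×27 integer matrix of rank 8; reducing to Smith normal form yields diagonal entries (1,1,1,1,1,1,1,1).

Boundary ∂_2: C_2 → C_1 sends each 2-simplex [p,q,r] to [q,r] − [p,r] + [p,q]. For instance
  ∂ghi = hi − gi + gh,
  ∂afh = fh − ah + af.
As a 27×18 matrix over Z this has rank 18, with invariant factors (1,1,1,1,1,1,1,1,1,1,1,1,1,1,1,1,1,2).

From H_k ≅ ker(∂_k) / im(∂_{k+1}) we obtain:

  H_0: rank C_0 − rank ∂_1 = 9 − 8 = 1, and the invariant factors of ∂_1 are all 1, so H_0 = Z.
  H_1: rank ker ∂_1 − rank ∂_2 = (27 − 8) − 18 = 1, and ∂_2 has invariant factor 2 > 1, so H_1 = Z ⊕ Z/2.
  H_2: rank ker ∂_2 − rank ∂_3 = (18 − 18) − 0 = 0, and there is no ∂_3, so H_2 = 0.

H_0 = Z,  H_1 = Z ⊕ Z/2,  H_2 = 0.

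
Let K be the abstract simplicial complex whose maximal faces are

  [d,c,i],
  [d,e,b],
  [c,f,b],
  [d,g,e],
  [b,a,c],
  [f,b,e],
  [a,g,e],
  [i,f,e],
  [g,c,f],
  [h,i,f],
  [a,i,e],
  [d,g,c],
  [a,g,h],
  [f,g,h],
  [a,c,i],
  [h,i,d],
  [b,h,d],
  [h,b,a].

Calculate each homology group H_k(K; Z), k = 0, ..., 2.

K has 9 vertices, 27 edges, 18 triangles.
rank ∂_0 = 0, rank ∂_1 = 8 ⇒ b_0 = 9 − 0 − 8 = 1; all invariant factors of ∂_1 are 1 so no torsion. So H_0 ≅ Z.
rank ∂_1 = 8, rank ∂_2 = 17 ⇒ b_1 = 27 − 8 − 17 = 2; all invariant factors of ∂_2 are 1 so no torsion. So H_1 ≅ Z^2.
rank ∂_2 = 17, rank ∂_3 = 0 ⇒ b_2 = 18 − 17 − 0 = 1. So H_2 ≅ Z.

H_0 ≅ Z,  H_1 ≅ Z^2,  H_2 ≅ Z.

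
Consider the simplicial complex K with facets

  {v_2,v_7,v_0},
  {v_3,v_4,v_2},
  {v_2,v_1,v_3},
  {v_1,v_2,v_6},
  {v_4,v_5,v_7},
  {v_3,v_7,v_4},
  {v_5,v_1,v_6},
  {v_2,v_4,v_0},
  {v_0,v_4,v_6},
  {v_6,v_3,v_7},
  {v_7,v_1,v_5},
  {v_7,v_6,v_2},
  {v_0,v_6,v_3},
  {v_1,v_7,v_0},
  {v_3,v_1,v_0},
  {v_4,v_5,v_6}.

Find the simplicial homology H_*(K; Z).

We work with the vertex ordering v_0 < v_1 < v_2 < v_3 < v_4 < v_5 < v_6 < v_7. The simplices of K, each written with vertices in increasing order, are:

  0-simplices (8): [v_0], [v_1], [v_2], [v_3], [v_4], [v_5], [v_6], [v_7]
  1-simplices (24): (24 of them)
  2-simplices (16): (16 of them)

so the chain groups are C_0 ≅ Z^8, C_1 ≅ Z^24, C_2 ≅ Z^16.

∂_1: C_1 → C_0 sends each edge [p,q] (with p < q) to q − p.
The 8×24 boundary matrix has rank 7 and Smith normal form diag(1,1,1,1,1,1,1).

∂_2: C_2 → C_1 sends each 2-simplex [p,q,r] to [q,r] − [p,r] + [p,q]. For instance
  ∂[v_0,v_1,v_3] = [v_1,v_3] − [v_0,v_3] + [v_0,v_1],
  ∂[v_3,v_4,v_7] = [v_4,v_7] − [v_3,v_7] + [v_3,v_4].
This gives a 24×16 integer matrix of rank 15; reducing to Smith normal form yields diagonal entries (1,1,1,1,1,1,1,1,1,1,1,1,1,1,1).

From H_k ≅ ker(∂_k) / im(∂_{k+1}) we obtain:

  H_0: rank C_0 − rank ∂_1 = 8 − 7 = 1, and the invariant factors of ∂_1 are all 1, so H_0 = Z.
  H_1: rank ker ∂_1 − rank ∂_2 = (24 − 7) − 15 = 2, and the invariant factors of ∂_2 are all 1, so H_1 = Z^2.
  H_2: rank ker ∂_2 − rank ∂_3 = (16 − 15) − 0 = 1, and there is no ∂_3, so H_2 = Z.

(K is a triangulation of the torus T^2.)

H_0 = Z,  H_1 = Z^2,  H_2 = Z.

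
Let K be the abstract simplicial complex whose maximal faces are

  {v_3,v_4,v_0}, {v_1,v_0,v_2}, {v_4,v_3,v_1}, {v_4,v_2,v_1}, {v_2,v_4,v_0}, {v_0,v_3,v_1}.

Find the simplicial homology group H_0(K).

Take the total order v_0 < v_1 < v_2 < v_3 < v_4 on the vertex set. Then K (dimension 2) consists of the simplices:

  0-simplices (5): [v_0], [v_1], [v_2], [v_3], [v_4]
  1-simplices (9): [v_0,v_1], [v_0,v_2], [v_0,v_3], [v_0,v_4], [v_1,v_2], [v_1,v_3], [v_1,v_4], [v_2,v_4], [v_3,v_4]
  2-simplices (6): [v_0,v_1,v_2], [v_0,v_1,v_3], [v_0,v_2,v_4], [v_0,v_3,v_4], [v_1,v_2,v_4], [v_1,v_3,v_4]

so the chain groups are C_0 ≅ Z^5, C_1 ≅ Z^9, C_2 ≅ Z^6.

∂_1: C_1 → C_0 sends each edge [p,q] (with p < q) to q − p.
The 5×9 boundary matrix has rank 4 and Smith normal form diag(1,1,1,1).

The boundary map ∂_2: C_2 → C_1 sends each 2-simplex [p,q,r] to [q,r] − [p,r] + [p,q]. For instance
  ∂[v_1,v_2,v_4] = [v_2,v_4] − [v_1,v_4] + [v_1,v_2],
  ∂[v_0,v_2,v_4] = [v_2,v_4] − [v_0,v_4] + [v_0,v_2].
The resulting 9×6 matrix has rank 5, and its Smith normal form has invariant factors (1,1,1,1,1).

Now H_k = ker ∂_k / im ∂_{k+1}, so:

  H_0: rank C_0 − rank ∂_1 = 5 − 4 = 1, and the invariant factors of ∂_1 are all 1, so H_0 ≅ Z.

(K is a triangulation of the 2-sphere S^2.)

H_0 ≅ Z.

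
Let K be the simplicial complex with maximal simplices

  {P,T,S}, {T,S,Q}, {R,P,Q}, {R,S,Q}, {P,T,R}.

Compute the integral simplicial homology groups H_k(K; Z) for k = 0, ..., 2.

H_0 = Z,  H_1 = Z,  H_2 = 0.

We work with the vertex ordering P < Q < R < S < T. The simplices of K, each written with vertices in increasing order, are:

  0-simplices (5): P, Q, R, S, T
  1-simplices (10): PQ, PR, PS, PT, QR, QS, QT, RS, RT, ST
  2-simplices (5): PQR, PRT, PST, QRS, QST

Hence C_0 ≅ Z^5, C_1 ≅ Z^10, C_2 ≅ Z^5.

The boundary map ∂_1: C_1 → C_0 sends each edge [p,q] (with p < q) to q − p. For instance
  ∂RS = S − R.
This gives a 5×10 integer matrix of rank 4; reducing to Smith normal form yields diagonal entries (1,1,1,1).

Boundary ∂_2: C_2 → C_1 maps a triangle to the signed sum of its edges. For instance
  ∂QRS = RS − QS + QR,
  ∂PRT = RT − PT + PR.
The resulting 10×5 matrix has rank 5, and its Smith normal form has invariant factors (1,1,1,1,1).

Reading off H_k = ker ∂_k / im ∂_{k+1}:

  H_0: rank C_0 − rank ∂_1 = 5 − 4 = 1, and the invariant factors of ∂_1 are all 1, so H_0 ≅ Z.
  H_1: rank ker ∂_1 − rank ∂_2 = (10 − 4) − 5 = 1, and the invariant factors of ∂_2 are all 1, so H_1 ≅ Z.
  H_2: rank ker ∂_2 − rank ∂_3 = (5 − 5) − 0 = 0, and there is no ∂_3, so H_2 ≅ 0.

As a check, the Euler characteristic is 5 − 10 + 5 = 0, which agrees with 1 − 1 + 0 = 0.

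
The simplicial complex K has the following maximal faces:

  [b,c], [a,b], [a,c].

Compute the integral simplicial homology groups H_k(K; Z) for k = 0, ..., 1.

Fix the vertex order a < b < c and write every simplex with vertices in increasing order. Then dim K = 1 and the simplices of K are:

  0-simplices (3): a, b, c
  1-simplices (3): ab, ac, bc

Hence C_0 ≅ Z^3, C_1 ≅ Z^3.

∂_1: C_1 → C_0 sends each edge [p,q] (with p < q) to q − p. For instance
  ∂ac = c − a.
This gives a 3×3 integer matrix of rank 2; reducing to Smith normal form yields diagonal entries (1,1).

Computing H_k = (kernel of ∂_k) / (image of ∂_{k+1}):

  H_0: rank C_0 − rank ∂_1 = 3 − 2 = 1, and the invariant factors of ∂_1 are all 1, so H_0 = Z.
  H_1: rank ker ∂_1 − rank ∂_2 = (3 − 2) − 0 = 1, and there is no ∂_2, so H_1 = Z.

(K is a triangulation of the circle S^1.)

H_0 = Z,  H_1 = Z.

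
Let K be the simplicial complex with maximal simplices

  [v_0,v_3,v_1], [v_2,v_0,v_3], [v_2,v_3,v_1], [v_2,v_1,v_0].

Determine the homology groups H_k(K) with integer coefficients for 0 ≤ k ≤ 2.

Take the total order v_0 < v_1 < v_2 < v_3 on the vertex set. Then K (dimension 2) consists of the simplices:

  0-simplices (4): [v_0], [v_1], [v_2], [v_3]
  1-simplices (6): [v_0,v_1], [v_0,v_2], [v_0,v_3], [v_1,v_2], [v_1,v_3], [v_2,v_3]
  2-simplices (4): [v_0,v_1,v_2], [v_0,v_1,v_3], [v_0,v_2,v_3], [v_1,v_2,v_3]

Hence C_0 ≅ Z^4, C_1 ≅ Z^6, C_2 ≅ Z^4.

Boundary ∂_1: C_1 → C_0 sends each edge [p,q] (with p < q) to q − p. For instance
  ∂[v_0,v_1] = [v_1] − [v_0].
The 4×6 boundary matrix has rank 3 and Smith normal form diag(1,1,1).

Boundary ∂_2: C_2 → C_1 sends each 2-simplex [p,q,r] to [q,r] − [p,r] + [p,q]. For instance
  ∂[v_0,v_1,v_3] = [v_1,v_3] − [v_0,v_3] + [v_0,v_1],
  ∂[v_0,v_2,v_3] = [v_2,v_3] − [v_0,v_3] + [v_0,v_2].
This gives a 6×4 integer matrix of rank 3; reducing to Smith normal form yields diagonal entries (1,1,1).

Reading off H_k = ker ∂_k / im ∂_{k+1}:

  H_0: rank C_0 − rank ∂_1 = 4 − 3 = 1, and the invariant factors of ∂_1 are all 1, so H_0 = Z.
  H_1: rank ker ∂_1 − rank ∂_2 = (6 − 3) − 3 = 0, and the invariant factors of ∂_2 are all 1, so H_1 = 0.
  H_2: rank ker ∂_2 − rank ∂_3 = (4 − 3) − 0 = 1, and there is no ∂_3, so H_2 = Z.

As a check, the Euler characteristic is 4 − 6 + 4 = 2, which agrees with 1 − 0 + 1 = 2.

H_0 = Z,  H_1 = 0,  H_2 = Z.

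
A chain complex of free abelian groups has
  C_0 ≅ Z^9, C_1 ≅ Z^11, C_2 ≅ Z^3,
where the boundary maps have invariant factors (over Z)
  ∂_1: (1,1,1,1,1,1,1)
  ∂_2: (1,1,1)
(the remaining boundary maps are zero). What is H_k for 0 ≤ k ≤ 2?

H_0 = Z^2,  H_1 = Z,  H_2 = 0.

H_0: b_0 = 9 − 0 − 7 = 2; torsion from ∂_1 factors > 1: none. So H_0 = Z^2.
H_1: b_1 = 11 − 7 − 3 = 1; torsion from ∂_2 factors > 1: none. So H_1 = Z.
H_2: b_2 = 3 − 3 − 0 = 0; torsion from ∂_3 factors > 1: none. So H_2 = 0.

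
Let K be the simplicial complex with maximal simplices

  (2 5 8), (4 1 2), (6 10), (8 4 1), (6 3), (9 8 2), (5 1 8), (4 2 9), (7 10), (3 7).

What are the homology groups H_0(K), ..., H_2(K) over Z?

H_0 ≅ Z^2,  H_1 ≅ Z^2,  H_2 = 0.

Fix the vertex order 1 < 2 < 3 < 4 < 5 < 6 < 7 < 8 < 9 < 10 and write every simplex with vertices in increasing order. Then dim K = 2 and the simplices of K are:

  0-simplices (10): [1], [2], [3], [4], [5], [6], [7], [8], [9], [10]
  1-simplices (16): [1,2], [1,4], [1,5], [1,8], [2,4], [2,5], [2,8], [2,9], [3,6], [3,7], [4,8], [4,9], [5,8], [6,10], [7,10], [8,9]
  2-simplices (6): [1,2,4], [1,4,8], [1,5,8], [2,4,9], [2,5,8], [2,8,9]

so the chain groups are C_0 ≅ Z^10, C_1 ≅ Z^16, C_2 ≅ Z^6.

The boundary map ∂_1: C_1 → C_0 is given by ∂[p,q] = [q] − [p]. For instance
  ∂[1,4] = [4] − [1].
As a 10×16 matrix over Z this has rank 8, with invariant factors (1,1,1,1,1,1,1,1).

Boundary ∂_2: C_2 → C_1 maps a triangle to the signed sum of its edges. For instance
  ∂[2,4,9] = [4,9] − [2,9] + [2,4],
  ∂[2,5,8] = [5,8] − [2,8] + [2,5].
The 16×6 boundary matrix has rank 6 and Smith normal form diag(1,1,1,1,1,1).

Computing H_k = (kernel of ∂_k) / (image of ∂_{k+1}):

  H_0: rank C_0 − rank ∂_1 = 10 − 8 = 2, and the invariant factors of ∂_1 are all 1, so H_0 ≅ Z^2.
  H_1: rank ker ∂_1 − rank ∂_2 = (16 − 8) − 6 = 2, and the invariant factors of ∂_2 are all 1, so H_1 ≅ Z^2.
  H_2: rank ker ∂_2 − rank ∂_3 = (6 − 6) − 0 = 0, and there is no ∂_3, so H_2 ≅ 0.

As a check, the Euler characteristic is 10 − 16 + 6 = 0, which agrees with 2 − 2 + 0 = 0.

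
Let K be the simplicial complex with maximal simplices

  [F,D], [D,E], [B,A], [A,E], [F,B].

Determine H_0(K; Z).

We work with the vertex ordering A < B < D < E < F. The simplices of K, each written with vertices in increasing order, are:

  0-simplices (5): A, B, D, E, F
  1-simplices (5): AB, AE, BF, DE, DF

so the chain groups are C_0 ≅ Z^5, C_1 ≅ Z^5.

The boundary map ∂_1: C_1 → C_0 sends each edge [p,q] (with p < q) to q − p.
The resulting 5×5 matrix has rank 4, and its Smith normal form has invariant factors (1,1,1,1).

Now H_k = ker ∂_k / im ∂_{k+1}, so:

  H_0: rank C_0 − rank ∂_1 = 5 − 4 = 1, and the invariant factors of ∂_1 are all 1, so H_0 = Z.

H_0 = Z.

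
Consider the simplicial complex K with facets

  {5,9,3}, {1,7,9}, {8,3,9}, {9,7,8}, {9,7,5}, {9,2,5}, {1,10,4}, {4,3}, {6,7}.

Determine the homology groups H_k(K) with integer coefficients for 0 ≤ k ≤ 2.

H_0 ≅ Z,  H_1 ≅ Z,  H_2 = 0.

Take the total order 1 < 2 < 3 < 4 < 5 < 6 < 7 < 8 < 9 < 10 on the vertex set. Then K (dimension 2) consists of the simplices:

  0-simplices (10): [1], [2], [3], [4], [5], [6], [7], [8], [9], [10]
  1-simplices (17): [1,4], [1,7], [1,9], [1,10], [2,5], [2,9], [3,4], [3,5], [3,8], [3,9], [4,10], [5,7], [5,9], [6,7], [7,8], [7,9], [8,9]
  2-simplices (7): [1,4,10], [1,7,9], [2,5,9], [3,5,9], [3,8,9], [5,7,9], [7,8,9]

Hence C_0 ≅ Z^10, C_1 ≅ Z^17, C_2 ≅ Z^7.

∂_1: C_1 → C_0 maps an edge to its endpoints' difference, ∂[p,q] = q − p. For instance
  ∂[7,8] = [8] − [7].
The resulting 10×17 matrix has rank 9, and its Smith normal form has invariant factors (1,1,1,1,1,1,1,1,1).

The boundary map ∂_2: C_2 → C_1 acts by ∂[p,q,r] = [q,r] − [p,r] + [p,q]. For instance
  ∂[3,5,9] = [5,9] − [3,9] + [3,5],
  ∂[1,7,9] = [7,9] − [1,9] + [1,7].
This gives a 17×7 integer matrix of rank 7; reducing to Smith normal form yields diagonal entries (1,1,1,1,1,1,1).

Computing H_k = (kernel of ∂_k) / (image of ∂_{k+1}):

  H_0: rank C_0 − rank ∂_1 = 10 − 9 = 1, and the invariant factors of ∂_1 are all 1, so H_0 ≅ Z.
  H_1: rank ker ∂_1 − rank ∂_2 = (17 − 9) − 7 = 1, and the invariant factors of ∂_2 are all 1, so H_1 ≅ Z.
  H_2: rank ker ∂_2 − rank ∂_3 = (7 − 7) − 0 = 0, and there is no ∂_3, so H_2 ≅ 0.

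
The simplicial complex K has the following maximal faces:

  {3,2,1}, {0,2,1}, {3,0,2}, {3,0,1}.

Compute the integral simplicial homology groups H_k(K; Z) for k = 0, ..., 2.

H_0 = Z,  H_1 = 0,  H_2 = Z.

Order the vertices as 0 < 1 < 2 < 3. Listing each simplex with vertices in this order, K has dimension 2 with simplices:

  0-simplices (4): [0], [1], [2], [3]
  1-simplices (6): [0,1], [0,2], [0,3], [1,2], [1,3], [2,3]
  2-simplices (4): [0,1,2], [0,1,3], [0,2,3], [1,2,3]

so the chain groups are C_0 ≅ Z^4, C_1 ≅ Z^6, C_2 ≅ Z^4.

Boundary ∂_1: C_1 → C_0 is given by ∂[p,q] = [q] − [p].
This gives a 4×6 integer matrix of rank 3; reducing to Smith normal form yields diagonal entries (1,1,1).

The boundary map ∂_2: C_2 → C_1 sends each 2-simplex [p,q,r] to [q,r] − [p,r] + [p,q]. For instance
  ∂[1,2,3] = [2,3] − [1,3] + [1,2],
  ∂[0,2,3] = [2,3] − [0,3] + [0,2].
As a 6×4 matrix over Z this has rank 3, with invariant factors (1,1,1).

Now H_k = ker ∂_k / im ∂_{k+1}, so:

  H_0: rank C_0 − rank ∂_1 = 4 − 3 = 1, and the invariant factors of ∂_1 are all 1, so H_0 = Z.
  H_1: rank ker ∂_1 − rank ∂_2 = (6 − 3) − 3 = 0, and the invariant factors of ∂_2 are all 1, so H_1 = 0.
  H_2: rank ker ∂_2 − rank ∂_3 = (4 − 3) − 0 = 1, and there is no ∂_3, so H_2 = Z.

As a check, the Euler characteristic is 4 − 6 + 4 = 2, which agrees with 1 − 0 + 1 = 2.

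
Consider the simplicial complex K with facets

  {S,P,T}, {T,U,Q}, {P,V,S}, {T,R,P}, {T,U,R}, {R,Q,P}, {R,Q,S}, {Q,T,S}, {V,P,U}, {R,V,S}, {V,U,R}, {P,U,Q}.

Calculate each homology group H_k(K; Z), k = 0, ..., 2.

H_0 ≅ Z,  H_1 ≅ Z_2,  H_2 = 0.

Take the total order P < Q < R < S < T < U < V on the vertex set. Then K (dimension 2) consists of the simplices:

  0-simplices (7): P, Q, R, S, T, U, V
  1-simplices (18): PQ, PR, PS, PT, PU, PV, QR, QS, QT, QU, RS, RT, RU, RV, ST, SV, TU, UV
  2-simplices (12): PQR, PQU, PRT, PST, PSV, PUV, QRS, QST, QTU, RSV, RTU, RUV

giving chain groups C_0 ≅ Z^7, C_1 ≅ Z^18, C_2 ≅ Z^12.

The boundary map ∂_1: C_1 → C_0 sends each edge [p,q] (with p < q) to q − p. For instance
  ∂UV = V − U.
This gives a 7×18 integer matrix of rank 6; reducing to Smith normal form yields diagonal entries (1,1,1,1,1,1).

∂_2: C_2 → C_1 acts by ∂[p,q,r] = [q,r] − [p,r] + [p,q]. For instance
  ∂PUV = UV − PV + PU,
  ∂RSV = SV − RV + RS.
This gives a 18×12 integer matrix of rank 12; reducing to Smith normal form yields diagonal entries (1,1,1,1,1,1,1,1,1,1,1,2).

Computing H_k = (kernel of ∂_k) / (image of ∂_{k+1}):

  H_0: rank C_0 − rank ∂_1 = 7 − 6 = 1, and the invariant factors of ∂_1 are all 1, so H_0 ≅ Z.
  H_1: rank ker ∂_1 − rank ∂_2 = (18 − 6) − 12 = 0, and ∂_2 has invariant factor 2 > 1, so H_1 ≅ Z_2.
  H_2: rank ker ∂_2 − rank ∂_3 = (12 − 12) − 0 = 0, and there is no ∂_3, so H_2 ≅ 0.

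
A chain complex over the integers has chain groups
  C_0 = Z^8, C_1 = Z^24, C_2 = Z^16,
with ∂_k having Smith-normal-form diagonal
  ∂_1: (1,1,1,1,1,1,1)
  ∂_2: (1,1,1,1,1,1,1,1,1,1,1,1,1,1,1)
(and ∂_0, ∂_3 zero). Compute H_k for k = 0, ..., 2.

H_0: b_0 = 8 − 0 − 7 = 1; torsion from ∂_1 factors > 1: none. So H_0 = Z.
H_1: b_1 = 24 − 7 − 15 = 2; torsion from ∂_2 factors > 1: none. So H_1 = Z^2.
H_2: b_2 = 16 − 15 − 0 = 1; torsion from ∂_3 factors > 1: none. So H_2 = Z.

H_0 = Z,  H_1 = Z^2,  H_2 = Z.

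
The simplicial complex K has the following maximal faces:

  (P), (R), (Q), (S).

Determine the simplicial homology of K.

H_0 ≅ Z^4.

We work with the vertex ordering P < Q < R < S. The simplices of K, each written with vertices in increasing order, are:

  0-simplices (4): P, Q, R, S

giving chain groups C_0 ≅ Z^4.

From H_k ≅ ker(∂_k) / im(∂_{k+1}) we obtain:

  H_0: rank C_0 − rank ∂_1 = 4 − 0 = 4, and there is no ∂_1, so H_0 = Z^4.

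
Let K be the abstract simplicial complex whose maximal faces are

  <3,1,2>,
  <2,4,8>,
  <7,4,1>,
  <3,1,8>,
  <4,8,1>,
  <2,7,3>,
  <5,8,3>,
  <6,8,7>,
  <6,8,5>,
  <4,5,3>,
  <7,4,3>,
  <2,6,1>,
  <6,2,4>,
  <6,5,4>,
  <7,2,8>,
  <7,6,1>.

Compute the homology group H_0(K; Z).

H_0 ≅ Z.

Fix the vertex order 1 < 2 < 3 < 4 < 5 < 6 < 7 < 8 and write every simplex with vertices in increasing order. Then dim K = 2 and the simplices of K are:

  0-simplices (8): [1], [2], [3], [4], [5], [6], [7], [8]
  1-simplices (24): (24 of them)
  2-simplices (16): [1,2,3], [1,2,6], [1,3,8], [1,4,7], [1,4,8], [1,6,7], [2,3,7], [2,4,6], [2,4,8], [2,7,8], [3,4,5], [3,4,7], [3,5,8], [4,5,6], [5,6,8], [6,7,8]

Hence C_0 ≅ Z^8, C_1 ≅ Z^24, C_2 ≅ Z^16.

The boundary map ∂_1: C_1 → C_0 is given by ∂[p,q] = [q] − [p]. For instance
  ∂[2,3] = [3] − [2].
As a 8×24 matrix over Z this has rank 7, with invariant factors (1,1,1,1,1,1,1).

∂_2: C_2 → C_1 acts by ∂[p,q,r] = [q,r] − [p,r] + [p,q]. For instance
  ∂[1,2,6] = [2,6] − [1,6] + [1,2],
  ∂[1,4,7] = [4,7] − [1,7] + [1,4].
The 24×16 boundary matrix has rank 15 and Smith normal form diag(1,1,1,1,1,1,1,1,1,1,1,1,1,1,1).

Reading off H_k = ker ∂_k / im ∂_{k+1}:

  H_0: rank C_0 − rank ∂_1 = 8 − 7 = 1, and the invariant factors of ∂_1 are all 1, so H_0 ≅ Z.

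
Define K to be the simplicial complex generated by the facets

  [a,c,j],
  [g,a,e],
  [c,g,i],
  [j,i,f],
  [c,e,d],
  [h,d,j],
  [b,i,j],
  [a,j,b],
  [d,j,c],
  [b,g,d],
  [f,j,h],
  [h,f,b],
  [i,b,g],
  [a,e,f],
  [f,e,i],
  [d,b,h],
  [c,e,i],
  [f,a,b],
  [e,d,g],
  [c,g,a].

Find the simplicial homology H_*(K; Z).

H_0 ≅ Z,  H_1 ≅ Z ⊕ Z_2,  H_2 = 0.

We work with the vertex ordering a < b < c < d < e < f < g < h < i < j. The simplices of K, each written with vertices in increasing order, are:

  0-simplices (10): a, b, c, d, e, f, g, h, i, j
  1-simplices (30): ab, ac, ae, af, ag, aj, bd, bf, bg, bh, bi, bj, cd, ce, cg, ci, cj, de, dg, dh, dj, ef, eg, ei, fh, fi, fj, gi, hj, ij
  2-simplices (20): abf, abj, acg, acj, aef, aeg, bdg, bdh, bfh, bgi, bij, cde, cdj, cei, cgi, deg, dhj, efi, fhj, fij

so the chain groups are C_0 ≅ Z^10, C_1 ≅ Z^30, C_2 ≅ Z^20.

The boundary map ∂_1: C_1 → C_0 sends each edge [p,q] (with p < q) to q − p. For instance
  ∂ac = c − a.
The 10×30 boundary matrix has rank 9 and Smith normal form diag(1,1,1,1,1,1,1,1,1).

The boundary map ∂_2: C_2 → C_1 acts by ∂[p,q,r] = [q,r] − [p,r] + [p,q]. For instance
  ∂efi = fi − ei + ef,
  ∂acj = cj − aj + ac.
The 30×20 boundary matrix has rank 20 and Smith normal form diag(1,1,1,1,1,1,1,1,1,1,1,1,1,1,1,1,1,1,1,2).

Computing H_k = (kernel of ∂_k) / (image of ∂_{k+1}):

  H_0: rank C_0 − rank ∂_1 = 10 − 9 = 1, and the invariant factors of ∂_1 are all 1, so H_0 = Z.
  H_1: rank ker ∂_1 − rank ∂_2 = (30 − 9) − 20 = 1, and ∂_2 has invariant factor 2 > 1, so H_1 = Z ⊕ Z_2.
  H_2: rank ker ∂_2 − rank ∂_3 = (20 − 20) − 0 = 0, and there is no ∂_3, so H_2 = 0.

As a check, the Euler characteristic is 10 − 30 + 20 = 0, which agrees with 1 − 1 + 0 = 0.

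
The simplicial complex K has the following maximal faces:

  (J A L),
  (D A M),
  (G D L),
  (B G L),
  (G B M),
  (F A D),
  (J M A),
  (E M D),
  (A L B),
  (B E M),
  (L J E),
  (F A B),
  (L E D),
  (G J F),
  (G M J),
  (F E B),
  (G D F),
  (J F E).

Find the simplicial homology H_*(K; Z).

We work with the vertex ordering A < B < D < E < F < G < J < L < M. The simplices of K, each written with vertices in increasing order, are:

  0-simplices (9): A, B, D, E, F, G, J, L, M
  1-simplices (27): AB, AD, AF, AJ, AL, AM, BE, BF, BG, BL, BM, DE, DF, DG, DL, DM, EF, EJ, EL, EM, FG, FJ, GJ, GL, GM, JL, JM
  2-simplices (18): ABF, ABL, ADF, ADM, AJL, AJM, BEF, BEM, BGL, BGM, DEL, DEM, DFG, DGL, EFJ, EJL, FGJ, GJM

giving chain groups C_0 ≅ Z^9, C_1 ≅ Z^27, C_2 ≅ Z^18.

The boundary map ∂_1: C_1 → C_0 sends each edge [p,q] (with p < q) to q − p.
This gives a 9×27 integer matrix of rank 8; reducing to Smith normal form yields diagonal entries (1,1,1,1,1,1,1,1).

The boundary map ∂_2: C_2 → C_1 maps a triangle to the signed sum of its edges. For instance
  ∂ADM = DM − AM + AD,
  ∂DEM = EM − DM + DE.
This gives a 27×18 integer matrix of rank 17; reducing to Smith normal form yields diagonal entries (1,1,1,1,1,1,1,1,1,1,1,1,1,1,1,1,1).

Now H_k = ker ∂_k / im ∂_{k+1}, so:

  H_0: rank C_0 − rank ∂_1 = 9 − 8 = 1, and the invariant factors of ∂_1 are all 1, so H_0 = Z.
  H_1: rank ker ∂_1 − rank ∂_2 = (27 − 8) − 17 = 2, and the invariant factors of ∂_2 are all 1, so H_1 = Z^2.
  H_2: rank ker ∂_2 − rank ∂_3 = (18 − 17) − 0 = 1, and there is no ∂_3, so H_2 = Z.

As a check, the Euler characteristic is 9 − 27 + 18 = 0, which agrees with 1 − 2 + 1 = 0.

H_0 ≅ Z,  H_1 ≅ Z^2,  H_2 ≅ Z.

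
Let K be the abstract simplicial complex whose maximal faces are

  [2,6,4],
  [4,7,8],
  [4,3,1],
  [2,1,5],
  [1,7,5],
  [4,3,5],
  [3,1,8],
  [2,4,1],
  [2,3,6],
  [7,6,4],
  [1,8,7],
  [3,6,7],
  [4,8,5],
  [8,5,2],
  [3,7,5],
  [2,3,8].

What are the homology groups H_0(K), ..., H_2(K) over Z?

H_0 = Z,  H_1 = Z^2,  H_2 = Z.

Order the vertices as 1 < 2 < 3 < 4 < 5 < 6 < 7 < 8. Listing each simplex with vertices in this order, K has dimension 2 with simplices:

  0-simplices (8): [1], [2], [3], [4], [5], [6], [7], [8]
  1-simplices (24): (24 of them)
  2-simplices (16): [1,2,4], [1,2,5], [1,3,4], [1,3,8], [1,5,7], [1,7,8], [2,3,6], [2,3,8], [2,4,6], [2,5,8], [3,4,5], [3,5,7], [3,6,7], [4,5,8], [4,6,7], [4,7,8]

so the chain groups are C_0 ≅ Z^8, C_1 ≅ Z^24, C_2 ≅ Z^16.

Boundary ∂_1: C_1 → C_0 maps an edge to its endpoints' difference, ∂[p,q] = q − p. For instance
  ∂[1,3] = [3] − [1].
As a 8×24 matrix over Z this has rank 7, with invariant factors (1,1,1,1,1,1,1).

Boundary ∂_2: C_2 → C_1 maps a triangle to the signed sum of its edges. For instance
  ∂[3,4,5] = [4,5] − [3,5] + [3,4],
  ∂[4,5,8] = [5,8] − [4,8] + [4,5].
As a 24×16 matrix over Z this has rank 15, with invariant factors (1,1,1,1,1,1,1,1,1,1,1,1,1,1,1).

From H_k ≅ ker(∂_k) / im(∂_{k+1}) we obtain:

  H_0: rank C_0 − rank ∂_1 = 8 − 7 = 1, and the invariant factors of ∂_1 are all 1, so H_0 ≅ Z.
  H_1: rank ker ∂_1 − rank ∂_2 = (24 − 7) − 15 = 2, and the invariant factors of ∂_2 are all 1, so H_1 ≅ Z^2.
  H_2: rank ker ∂_2 − rank ∂_3 = (16 − 15) − 0 = 1, and there is no ∂_3, so H_2 ≅ Z.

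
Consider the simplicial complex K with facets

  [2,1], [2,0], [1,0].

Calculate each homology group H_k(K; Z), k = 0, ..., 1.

H_0 = Z,  H_1 = Z.

Fix the vertex order 0 < 1 < 2 and write every simplex with vertices in increasing order. Then dim K = 1 and the simplices of K are:

  0-simplices (3): [0], [1], [2]
  1-simplices (3): [0,1], [0,2], [1,2]

giving chain groups C_0 ≅ Z^3, C_1 ≅ Z^3.

∂_1: C_1 → C_0 sends each edge [p,q] (with p < q) to q − p. For instance
  ∂[0,2] = [2] − [0].
This gives a 3×3 integer matrix of rank 2; reducing to Smith normal form yields diagonal entries (1,1).

From H_k ≅ ker(∂_k) / im(∂_{k+1}) we obtain:

  H_0: rank C_0 − rank ∂_1 = 3 − 2 = 1, and the invariant factors of ∂_1 are all 1, so H_0 = Z.
  H_1: rank ker ∂_1 − rank ∂_2 = (3 − 2) − 0 = 1, and there is no ∂_2, so H_1 = Z.

As a check, the Euler characteristic is 3 − 3 = 0, which agrees with 1 − 1 = 0.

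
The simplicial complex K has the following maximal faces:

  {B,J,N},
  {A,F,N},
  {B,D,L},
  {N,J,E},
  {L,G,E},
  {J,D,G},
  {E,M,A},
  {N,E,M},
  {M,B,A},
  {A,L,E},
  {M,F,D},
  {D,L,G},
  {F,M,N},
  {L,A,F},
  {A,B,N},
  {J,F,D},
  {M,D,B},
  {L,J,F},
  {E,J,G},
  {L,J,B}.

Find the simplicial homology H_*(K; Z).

H_0 ≅ Z,  H_1 ≅ Z ⊕ Z_2,  H_2 = 0.

Fix the vertex order A < B < D < E < F < G < J < L < M < N and write every simplex with vertices in increasing order. Then dim K = 2 and the simplices of K are:

  0-simplices (10): A, B, D, E, F, G, J, L, M, N
  1-simplices (30): AB, AE, AF, AL, AM, AN, BD, BJ, BL, BM, BN, DF, DG, DJ, DL, DM, EG, EJ, EL, EM, EN, FJ, FL, FM, FN, GJ, GL, JL, JN, MN
  2-simplices (20): ABM, ABN, AEL, AEM, AFL, AFN, BDL, BDM, BJL, BJN, DFJ, DFM, DGJ, DGL, EGJ, EGL, EJN, EMN, FJL, FMN

so the chain groups are C_0 ≅ Z^10, C_1 ≅ Z^30, C_2 ≅ Z^20.

The boundary map ∂_1: C_1 → C_0 is given by ∂[p,q] = [q] − [p]. For instance
  ∂GJ = J − G.
The resulting 10×30 matrix has rank 9, and its Smith normal form has invariant factors (1,1,1,1,1,1,1,1,1).

The boundary map ∂_2: C_2 → C_1 acts by ∂[p,q,r] = [q,r] − [p,r] + [p,q]. For instance
  ∂ABM = BM − AM + AB,
  ∂DGJ = GJ − DJ + DG.
The 30×20 boundary matrix has rank 20 and Smith normal form diag(1,1,1,1,1,1,1,1,1,1,1,1,1,1,1,1,1,1,1,2).

Reading off H_k = ker ∂_k / im ∂_{k+1}:

  H_0: rank C_0 − rank ∂_1 = 10 − 9 = 1, and the invariant factors of ∂_1 are all 1, so H_0 ≅ Z.
  H_1: rank ker ∂_1 − rank ∂_2 = (30 − 9) − 20 = 1, and ∂_2 has invariant factor 2 > 1, so H_1 ≅ Z ⊕ Z_2.
  H_2: rank ker ∂_2 − rank ∂_3 = (20 − 20) − 0 = 0, and there is no ∂_3, so H_2 ≅ 0.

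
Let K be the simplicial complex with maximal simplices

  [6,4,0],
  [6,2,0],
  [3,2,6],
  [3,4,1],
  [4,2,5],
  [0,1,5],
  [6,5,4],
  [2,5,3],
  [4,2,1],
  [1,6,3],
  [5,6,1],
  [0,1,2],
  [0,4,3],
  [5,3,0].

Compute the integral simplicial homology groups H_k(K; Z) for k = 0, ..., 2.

H_0 = Z,  H_1 = Z^2,  H_2 = Z.

Take the total order 0 < 1 < 2 < 3 < 4 < 5 < 6 on the vertex set. Then K (dimension 2) consists of the simplices:

  0-simplices (7): [0], [1], [2], [3], [4], [5], [6]
  1-simplices (21): [0,1], [0,2], [0,3], [0,4], [0,5], [0,6], [1,2], [1,3], [1,4], [1,5], [1,6], [2,3], [2,4], [2,5], [2,6], [3,4], [3,5], [3,6], [4,5], [4,6], [5,6]
  2-simplices (14): [0,1,2], [0,1,5], [0,2,6], [0,3,4], [0,3,5], [0,4,6], [1,2,4], [1,3,4], [1,3,6], [1,5,6], [2,3,5], [2,3,6], [2,4,5], [4,5,6]

so the chain groups are C_0 ≅ Z^7, C_1 ≅ Z^21, C_2 ≅ Z^14.

Boundary ∂_1: C_1 → C_0 sends each edge [p,q] (with p < q) to q − p. For instance
  ∂[0,1] = [1] − [0].
The 7×21 boundary matrix has rank 6 and Smith normal form diag(1,1,1,1,1,1).

Boundary ∂_2: C_2 → C_1 acts by ∂[p,q,r] = [q,r] − [p,r] + [p,q]. For instance
  ∂[1,3,6] = [3,6] − [1,6] + [1,3],
  ∂[2,3,5] = [3,5] − [2,5] + [2,3].
The resulting 21×14 matrix has rank 13, and its Smith normal form has invariant factors (1,1,1,1,1,1,1,1,1,1,1,1,1).

Computing H_k = (kernel of ∂_k) / (image of ∂_{k+1}):

  H_0: rank C_0 − rank ∂_1 = 7 − 6 = 1, and the invariant factors of ∂_1 are all 1, so H_0 ≅ Z.
  H_1: rank ker ∂_1 − rank ∂_2 = (21 − 6) − 13 = 2, and the invariant factors of ∂_2 are all 1, so H_1 ≅ Z^2.
  H_2: rank ker ∂_2 − rank ∂_3 = (14 − 13) − 0 = 1, and there is no ∂_3, so H_2 ≅ Z.

(K is a triangulation of the torus T^2.)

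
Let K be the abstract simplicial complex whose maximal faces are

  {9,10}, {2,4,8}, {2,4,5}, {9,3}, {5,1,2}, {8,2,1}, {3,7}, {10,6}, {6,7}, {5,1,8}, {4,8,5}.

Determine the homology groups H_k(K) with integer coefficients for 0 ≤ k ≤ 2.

H_0 ≅ Z^2,  H_1 ≅ Z,  H_2 ≅ Z.

Order the vertices as 1 < 2 < 3 < 4 < 5 < 6 < 7 < 8 < 9 < 10. Listing each simplex with vertices in this order, K has dimension 2 with simplices:

  0-simplices (10): [1], [2], [3], [4], [5], [6], [7], [8], [9], [10]
  1-simplices (14): [1,2], [1,5], [1,8], [2,4], [2,5], [2,8], [3,7], [3,9], [4,5], [4,8], [5,8], [6,7], [6,10], [9,10]
  2-simplices (6): [1,2,5], [1,2,8], [1,5,8], [2,4,5], [2,4,8], [4,5,8]

so the chain groups are C_0 ≅ Z^10, C_1 ≅ Z^14, C_2 ≅ Z^6.

∂_1: C_1 → C_0 sends each edge [p,q] (with p < q) to q − p. For instance
  ∂[3,7] = [7] − [3].
The 10×14 boundary matrix has rank 8 and Smith normal form diag(1,1,1,1,1,1,1,1).

Boundary ∂_2: C_2 → C_1 maps a triangle to the signed sum of its edges. For instance
  ∂[2,4,5] = [4,5] − [2,5] + [2,4],
  ∂[1,2,5] = [2,5] − [1,5] + [1,2].
As a 14×6 matrix over Z this has rank 5, with invariant factors (1,1,1,1,1).

Reading off H_k = ker ∂_k / im ∂_{k+1}:

  H_0: rank C_0 − rank ∂_1 = 10 − 8 = 2, and the invariant factors of ∂_1 are all 1, so H_0 ≅ Z^2.
  H_1: rank ker ∂_1 − rank ∂_2 = (14 − 8) − 5 = 1, and the invariant factors of ∂_2 are all 1, so H_1 ≅ Z.
  H_2: rank ker ∂_2 − rank ∂_3 = (6 − 5) − 0 = 1, and there is no ∂_3, so H_2 ≅ Z.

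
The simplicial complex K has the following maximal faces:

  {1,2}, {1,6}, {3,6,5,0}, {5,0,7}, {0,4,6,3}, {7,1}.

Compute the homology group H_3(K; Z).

H_3 ≅ 0.

K has 8 vertices, 14 edges, 8 triangles, 2 3-simplices.
rank ∂_3 = 2, rank ∂_4 = 0 ⇒ b_3 = 2 − 2 − 0 = 0. So H_3 ≅ 0.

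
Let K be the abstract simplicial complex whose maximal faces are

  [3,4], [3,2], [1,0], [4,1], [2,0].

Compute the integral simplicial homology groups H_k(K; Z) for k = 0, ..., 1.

H_0 = Z,  H_1 = Z.

We work with the vertex ordering 0 < 1 < 2 < 3 < 4. The simplices of K, each written with vertices in increasing order, are:

  0-simplices (5): [0], [1], [2], [3], [4]
  1-simplices (5): [0,1], [0,2], [1,4], [2,3], [3,4]

so the chain groups are C_0 ≅ Z^5, C_1 ≅ Z^5.

Boundary ∂_1: C_1 → C_0 maps an edge to its endpoints' difference, ∂[p,q] = q − p.
The 5×5 boundary matrix has rank 4 and Smith normal form diag(1,1,1,1).

Computing H_k = (kernel of ∂_k) / (image of ∂_{k+1}):

  H_0: rank C_0 − rank ∂_1 = 5 − 4 = 1, and the invariant factors of ∂_1 are all 1, so H_0 ≅ Z.
  H_1: rank ker ∂_1 − rank ∂_2 = (5 − 4) − 0 = 1, and there is no ∂_2, so H_1 ≅ Z.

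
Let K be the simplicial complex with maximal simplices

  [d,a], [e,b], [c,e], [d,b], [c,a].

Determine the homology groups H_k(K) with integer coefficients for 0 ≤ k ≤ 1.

Fix the vertex order a < b < c < d < e and write every simplex with vertices in increasing order. Then dim K = 1 and the simplices of K are:

  0-simplices (5): a, b, c, d, e
  1-simplices (5): ac, ad, bd, be, ce

giving chain groups C_0 ≅ Z^5, C_1 ≅ Z^5.

The boundary map ∂_1: C_1 → C_0 is given by ∂[p,q] = [q] − [p]. For instance
  ∂ad = d − a.
The 5×5 boundary matrix has rank 4 and Smith normal form diag(1,1,1,1).

From H_k ≅ ker(∂_k) / im(∂_{k+1}) we obtain:

  H_0: rank C_0 − rank ∂_1 = 5 − 4 = 1, and the invariant factors of ∂_1 are all 1, so H_0 = Z.
  H_1: rank ker ∂_1 − rank ∂_2 = (5 − 4) − 0 = 1, and there is no ∂_2, so H_1 = Z.

(K is a triangulation of the circle S^1.)

H_0 = Z,  H_1 = Z.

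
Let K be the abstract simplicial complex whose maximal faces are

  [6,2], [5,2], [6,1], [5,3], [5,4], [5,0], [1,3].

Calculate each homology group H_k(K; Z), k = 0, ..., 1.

H_0 = Z,  H_1 = Z.

K has 7 vertices, 7 edges.
rank ∂_0 = 0, rank ∂_1 = 6 ⇒ b_0 = 7 − 0 − 6 = 1; all invariant factors of ∂_1 are 1 so no torsion. So H_0 ≅ Z.
rank ∂_1 = 6, rank ∂_2 = 0 ⇒ b_1 = 7 − 6 − 0 = 1. So H_1 ≅ Z.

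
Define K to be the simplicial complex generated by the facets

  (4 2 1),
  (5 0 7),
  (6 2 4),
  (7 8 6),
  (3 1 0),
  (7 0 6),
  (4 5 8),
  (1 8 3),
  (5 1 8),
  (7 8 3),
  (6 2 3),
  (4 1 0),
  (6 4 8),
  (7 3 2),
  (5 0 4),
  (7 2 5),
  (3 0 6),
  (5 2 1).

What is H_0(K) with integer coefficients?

We work with the vertex ordering 0 < 1 < 2 < 3 < 4 < 5 < 6 < 7 < 8. The simplices of K, each written with vertices in increasing order, are:

  0-simplices (9): [0], [1], [2], [3], [4], [5], [6], [7], [8]
  1-simplices (27): (27 of them)
  2-simplices (18): [0,1,3], [0,1,4], [0,3,6], [0,4,5], [0,5,7], [0,6,7], [1,2,4], [1,2,5], [1,3,8], [1,5,8], [2,3,6], [2,3,7], [2,4,6], [2,5,7], [3,7,8], [4,5,8], [4,6,8], [6,7,8]

Hence C_0 ≅ Z^9, C_1 ≅ Z^27, C_2 ≅ Z^18.

The boundary map ∂_1: C_1 → C_0 maps an edge to its endpoints' difference, ∂[p,q] = q − p.
This gives a 9×27 integer matrix of rank 8; reducing to Smith normal form yields diagonal entries (1,1,1,1,1,1,1,1).

Boundary ∂_2: C_2 → C_1 acts by ∂[p,q,r] = [q,r] − [p,r] + [p,q]. For instance
  ∂[1,2,5] = [2,5] − [1,5] + [1,2],
  ∂[2,5,7] = [5,7] − [2,7] + [2,5].
This gives a 27×18 integer matrix of rank 18; reducing to Smith normal form yields diagonal entries (1,1,1,1,1,1,1,1,1,1,1,1,1,1,1,1,1,2).

Computing H_k = (kernel of ∂_k) / (image of ∂_{k+1}):

  H_0: rank C_0 − rank ∂_1 = 9 − 8 = 1, and the invariant factors of ∂_1 are all 1, so H_0 = Z.

(K is a triangulation of the Klein bottle.)

H_0 = Z.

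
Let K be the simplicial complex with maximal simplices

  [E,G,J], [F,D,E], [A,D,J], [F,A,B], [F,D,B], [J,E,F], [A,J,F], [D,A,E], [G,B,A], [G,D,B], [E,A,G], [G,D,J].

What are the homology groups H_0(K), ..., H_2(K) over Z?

Take the total order A < B < D < E < F < G < J on the vertex set. Then K (dimension 2) consists of the simplices:

  0-simplices (7): A, B, D, E, F, G, J
  1-simplices (18): AB, AD, AE, AF, AG, AJ, BD, BF, BG, DE, DF, DG, DJ, EF, EG, EJ, FJ, GJ
  2-simplices (12): ABF, ABG, ADE, ADJ, AEG, AFJ, BDF, BDG, DEF, DGJ, EFJ, EGJ

so the chain groups are C_0 ≅ Z^7, C_1 ≅ Z^18, C_2 ≅ Z^12.

The boundary map ∂_1: C_1 → C_0 is given by ∂[p,q] = [q] − [p]. For instance
  ∂EG = G − E.
As a 7×18 matrix over Z this has rank 6, with invariant factors (1,1,1,1,1,1).

The boundary map ∂_2: C_2 → C_1 maps a triangle to the signed sum of its edges. For instance
  ∂EGJ = GJ − EJ + EG,
  ∂BDF = DF − BF + BD.
The 18×12 boundary matrix has rank 12 and Smith normal form diag(1,1,1,1,1,1,1,1,1,1,1,2).

From H_k ≅ ker(∂_k) / im(∂_{k+1}) we obtain:

  H_0: rank C_0 − rank ∂_1 = 7 − 6 = 1, and the invariant factors of ∂_1 are all 1, so H_0 ≅ Z.
  H_1: rank ker ∂_1 − rank ∂_2 = (18 − 6) − 12 = 0, and ∂_2 has invariant factor 2 > 1, so H_1 ≅ Z/2.
  H_2: rank ker ∂_2 − rank ∂_3 = (12 − 12) − 0 = 0, and there is no ∂_3, so H_2 ≅ 0.

As a check, the Euler characteristic is 7 − 18 + 12 = 1, which agrees with 1 − 0 + 0 = 1.

H_0 ≅ Z,  H_1 ≅ Z/2,  H_2 = 0.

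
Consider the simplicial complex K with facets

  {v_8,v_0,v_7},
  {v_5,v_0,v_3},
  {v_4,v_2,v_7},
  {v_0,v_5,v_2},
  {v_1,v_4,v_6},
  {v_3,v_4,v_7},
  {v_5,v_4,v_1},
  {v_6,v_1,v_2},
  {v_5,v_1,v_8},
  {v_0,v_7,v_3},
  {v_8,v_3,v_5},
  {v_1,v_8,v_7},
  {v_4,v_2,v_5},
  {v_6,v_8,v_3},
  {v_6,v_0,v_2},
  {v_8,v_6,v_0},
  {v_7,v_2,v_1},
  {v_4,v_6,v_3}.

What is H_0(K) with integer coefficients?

H_0 ≅ Z.

K has 9 vertices, 27 edges, 18 triangles.
rank ∂_0 = 0, rank ∂_1 = 8 ⇒ b_0 = 9 − 0 − 8 = 1; all invariant factors of ∂_1 are 1 so no torsion. So H_0 ≅ Z.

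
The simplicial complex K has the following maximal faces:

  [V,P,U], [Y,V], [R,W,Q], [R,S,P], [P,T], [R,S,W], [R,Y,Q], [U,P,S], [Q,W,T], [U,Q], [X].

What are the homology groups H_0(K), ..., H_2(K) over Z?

Take the total order P < Q < R < S < T < U < V < W < X < Y on the vertex set. Then K (dimension 2) consists of the simplices:

  0-simplices (10): P, Q, R, S, T, U, V, W, X, Y
  1-simplices (18): PR, PS, PT, PU, PV, QR, QT, QU, QW, QY, RS, RW, RY, SU, SW, TW, UV, VY
  2-simplices (7): PRS, PSU, PUV, QRW, QRY, QTW, RSW

Hence C_0 ≅ Z^10, C_1 ≅ Z^18, C_2 ≅ Z^7.

∂_1: C_1 → C_0 sends each edge [p,q] (with p < q) to q − p.
The 10×18 boundary matrix has rank 8 and Smith normal form diag(1,1,1,1,1,1,1,1).

∂_2: C_2 → C_1 acts by ∂[p,q,r] = [q,r] − [p,r] + [p,q]. For instance
  ∂PUV = UV − PV + PU,
  ∂PRS = RS − PS + PR.
This gives a 18×7 integer matrix of rank 7; reducing to Smith normal form yields diagonal entries (1,1,1,1,1,1,1).

Now H_k = ker ∂_k / im ∂_{k+1}, so:

  H_0: rank C_0 − rank ∂_1 = 10 − 8 = 2, and the invariant factors of ∂_1 are all 1, so H_0 = Z^2.
  H_1: rank ker ∂_1 − rank ∂_2 = (18 − 8) − 7 = 3, and the invariant factors of ∂_2 are all 1, so H_1 = Z^3.
  H_2: rank ker ∂_2 − rank ∂_3 = (7 − 7) − 0 = 0, and there is no ∂_3, so H_2 = 0.

As a check, the Euler characteristic is 10 − 18 + 7 = -1, which agrees with 2 − 3 + 0 = -1.

H_0 = Z^2,  H_1 = Z^3,  H_2 = 0.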